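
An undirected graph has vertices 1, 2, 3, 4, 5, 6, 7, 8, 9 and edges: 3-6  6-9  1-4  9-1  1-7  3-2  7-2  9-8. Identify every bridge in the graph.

The edges on the cycle 3-6-9-1-7-2-3 are not bridges since each lies on that cycle.
But removing 1-4 disconnects 1 from 4; removing 9-8 disconnects 9 from 8 — these are bridges.

1-4, 8-9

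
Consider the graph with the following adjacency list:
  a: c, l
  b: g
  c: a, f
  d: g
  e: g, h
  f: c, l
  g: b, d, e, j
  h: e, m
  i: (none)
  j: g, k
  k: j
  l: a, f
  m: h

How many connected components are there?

i is isolated — a component by itself.
Starting from a we can reach a, c, f, l. That is one component of size 4.
Starting from b we can reach b, d, e, g, h, j, k, m. That is one component of size 8.
Total: 3 components.

3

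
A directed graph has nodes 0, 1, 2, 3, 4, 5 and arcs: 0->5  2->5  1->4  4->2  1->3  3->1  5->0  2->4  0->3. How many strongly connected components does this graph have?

{0, 1, 2, 3, 4, 5} are all mutually reachable — one SCC of size 6.
That gives 1 strongly connected component.

1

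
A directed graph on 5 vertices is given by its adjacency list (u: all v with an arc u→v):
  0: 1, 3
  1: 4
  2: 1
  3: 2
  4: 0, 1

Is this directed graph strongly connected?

Yes

From 2 we can reach every vertex (0, 1, 2, 3, 4), and every vertex can reach 2 (0, 1, 2, 3, 4). So the whole graph is one strongly connected component.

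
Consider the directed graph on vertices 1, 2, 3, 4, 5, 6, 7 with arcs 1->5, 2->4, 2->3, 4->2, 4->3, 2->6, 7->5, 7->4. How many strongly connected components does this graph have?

6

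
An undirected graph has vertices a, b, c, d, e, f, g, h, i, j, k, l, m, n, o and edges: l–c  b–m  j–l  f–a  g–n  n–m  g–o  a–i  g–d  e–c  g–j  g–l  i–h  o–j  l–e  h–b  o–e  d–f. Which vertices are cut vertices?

Removing g increases the component count from 2 to 3, so g is a cut vertex.
By contrast removing n leaves 2 components; it is not a cut vertex. No other vertex is a cut vertex either.

g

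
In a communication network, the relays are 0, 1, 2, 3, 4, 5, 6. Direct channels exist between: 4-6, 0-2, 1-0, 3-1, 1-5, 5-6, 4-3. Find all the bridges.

0-1, 0-2

The edges on the cycle 4-3-1-5-6-4 are not bridges since each lies on that cycle.
But removing 0-2 disconnects 0 from 2; removing 1-0 disconnects 1 from 0 — these are bridges.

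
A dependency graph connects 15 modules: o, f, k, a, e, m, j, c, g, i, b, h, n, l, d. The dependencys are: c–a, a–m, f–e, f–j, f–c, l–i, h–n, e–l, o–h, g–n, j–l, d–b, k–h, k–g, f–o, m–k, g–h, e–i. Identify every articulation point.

f

Removing f increases the component count from 2 to 3, so f is a cut vertex.
By contrast removing j leaves 2 components; it is not a cut vertex. No other vertex is a cut vertex either.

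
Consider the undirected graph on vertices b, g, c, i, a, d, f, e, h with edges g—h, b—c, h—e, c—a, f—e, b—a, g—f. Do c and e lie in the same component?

The component containing c is {a, b, c}, and e is not in it.

No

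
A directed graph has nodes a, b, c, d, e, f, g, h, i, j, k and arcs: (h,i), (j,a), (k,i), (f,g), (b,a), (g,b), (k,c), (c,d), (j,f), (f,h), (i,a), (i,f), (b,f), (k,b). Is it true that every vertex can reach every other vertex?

No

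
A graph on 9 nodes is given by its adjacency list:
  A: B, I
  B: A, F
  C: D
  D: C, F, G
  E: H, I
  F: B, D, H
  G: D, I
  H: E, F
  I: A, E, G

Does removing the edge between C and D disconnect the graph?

Removing C-D leaves no path between C and D: the component count goes from 1 to 2. So it is a bridge.

Yes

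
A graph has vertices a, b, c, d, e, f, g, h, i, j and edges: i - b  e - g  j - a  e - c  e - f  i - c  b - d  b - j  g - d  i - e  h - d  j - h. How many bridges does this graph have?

The edges on the cycle b-j-h-d-b are not bridges since each lies on that cycle.
But removing e - f disconnects e from f; removing j - a disconnects j from a — these are bridges.
That makes 2 bridges.

2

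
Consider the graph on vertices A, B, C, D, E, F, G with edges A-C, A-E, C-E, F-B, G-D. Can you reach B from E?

No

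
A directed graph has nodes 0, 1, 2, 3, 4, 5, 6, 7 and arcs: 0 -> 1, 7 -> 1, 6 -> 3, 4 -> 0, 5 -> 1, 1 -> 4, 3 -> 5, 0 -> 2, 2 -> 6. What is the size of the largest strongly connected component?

7

{0, 1, 2, 3, 4, 5, 6} are all mutually reachable — one SCC of size 7.
{7} is an SCC by itself.
The largest has 7 vertices.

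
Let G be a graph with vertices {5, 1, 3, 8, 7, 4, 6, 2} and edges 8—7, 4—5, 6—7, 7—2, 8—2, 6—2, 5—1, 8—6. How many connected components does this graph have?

3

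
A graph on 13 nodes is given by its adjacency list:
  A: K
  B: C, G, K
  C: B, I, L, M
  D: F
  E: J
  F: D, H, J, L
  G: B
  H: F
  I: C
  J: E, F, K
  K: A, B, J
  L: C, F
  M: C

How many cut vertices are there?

Removing B increases the component count from 1 to 2, so B is a cut vertex.
Removing C increases the component count from 1 to 3, so C is a cut vertex.
Removing F increases the component count from 1 to 3, so F is a cut vertex.
Likewise J, K are cut vertices.
By contrast removing H leaves 1 component; it is not a cut vertex. No other vertex is a cut vertex either.

5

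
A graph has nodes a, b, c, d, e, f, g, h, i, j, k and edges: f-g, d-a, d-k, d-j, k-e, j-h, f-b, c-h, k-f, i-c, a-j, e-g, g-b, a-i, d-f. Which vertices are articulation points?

Removing d increases the component count from 1 to 2, so d is a cut vertex.
By contrast removing b leaves 1 component; it is not a cut vertex. No other vertex is a cut vertex either.

d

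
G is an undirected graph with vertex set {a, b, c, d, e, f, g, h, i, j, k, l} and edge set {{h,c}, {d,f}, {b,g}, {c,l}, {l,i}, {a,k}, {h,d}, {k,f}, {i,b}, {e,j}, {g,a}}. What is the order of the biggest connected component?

10

Starting from e we can reach e, j. That is one component of size 2.
Starting from a we can reach a, b, c, d, f, g, h, i, k, l. That is one component of size 10.
The largest has 10 vertices.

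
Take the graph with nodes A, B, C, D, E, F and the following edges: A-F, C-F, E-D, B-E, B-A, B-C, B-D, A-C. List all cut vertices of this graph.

Removing B increases the component count from 1 to 2, so B is a cut vertex.
By contrast removing C leaves 1 component; it is not a cut vertex. No other vertex is a cut vertex either.

B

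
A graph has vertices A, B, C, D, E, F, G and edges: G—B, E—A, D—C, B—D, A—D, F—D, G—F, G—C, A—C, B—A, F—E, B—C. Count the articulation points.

0

Removing E, for instance, still leaves 1 component. No single vertex removal increases the component count — the graph has no articulation points.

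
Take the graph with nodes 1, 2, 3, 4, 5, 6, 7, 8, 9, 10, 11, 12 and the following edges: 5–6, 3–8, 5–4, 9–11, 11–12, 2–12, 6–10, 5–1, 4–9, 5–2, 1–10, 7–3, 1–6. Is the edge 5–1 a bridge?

No

After removing 5–1, the path 5-6-1 still connects them, so the edge is not a bridge.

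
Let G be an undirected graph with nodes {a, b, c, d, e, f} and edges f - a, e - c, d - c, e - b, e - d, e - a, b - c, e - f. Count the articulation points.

Removing e increases the component count from 1 to 2, so e is a cut vertex.
By contrast removing f leaves 1 component; it is not a cut vertex. No other vertex is a cut vertex either.

1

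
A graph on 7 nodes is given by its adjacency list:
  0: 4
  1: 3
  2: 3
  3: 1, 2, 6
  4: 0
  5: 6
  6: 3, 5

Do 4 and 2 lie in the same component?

The component containing 4 is {0, 4}, and 2 is not in it.

No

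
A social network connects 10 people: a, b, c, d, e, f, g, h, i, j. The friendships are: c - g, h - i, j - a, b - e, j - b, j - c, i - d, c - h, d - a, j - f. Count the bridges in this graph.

4

The edges on the cycle j-c-h-i-d-a-j are not bridges since each lies on that cycle.
But removing b - e disconnects b from e; removing g - c disconnects g from c; removing j - b disconnects j from b; removing j - f disconnects j from f — these are bridges.
That makes 4 bridges.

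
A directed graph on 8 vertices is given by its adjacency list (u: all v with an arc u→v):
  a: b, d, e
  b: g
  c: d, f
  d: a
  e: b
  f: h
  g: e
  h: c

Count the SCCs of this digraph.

3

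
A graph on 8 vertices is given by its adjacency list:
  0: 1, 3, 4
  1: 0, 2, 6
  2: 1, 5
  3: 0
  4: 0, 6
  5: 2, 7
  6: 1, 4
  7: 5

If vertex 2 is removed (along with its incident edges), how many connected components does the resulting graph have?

2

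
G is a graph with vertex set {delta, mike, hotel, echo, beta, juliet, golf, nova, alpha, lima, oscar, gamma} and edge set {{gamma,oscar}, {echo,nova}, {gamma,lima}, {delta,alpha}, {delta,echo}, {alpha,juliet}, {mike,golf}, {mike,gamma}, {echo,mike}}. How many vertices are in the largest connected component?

10

beta is isolated — a component by itself.
hotel is isolated — a component by itself.
Starting from echo we can reach echo, golf, lima, mike, nova, alpha, delta, gamma, oscar, juliet. That is one component of size 10.
The largest has 10 vertices.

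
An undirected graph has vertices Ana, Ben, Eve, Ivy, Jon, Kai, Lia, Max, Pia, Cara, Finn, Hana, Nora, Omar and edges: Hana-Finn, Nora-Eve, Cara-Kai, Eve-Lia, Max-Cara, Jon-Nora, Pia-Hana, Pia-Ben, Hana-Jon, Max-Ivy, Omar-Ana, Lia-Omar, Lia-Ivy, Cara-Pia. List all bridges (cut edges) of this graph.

Ana-Omar, Ben-Pia, Cara-Kai, Finn-Hana, Lia-Omar

The edges on the cycle Max-Cara-Pia-Hana-Jon-Nora-Eve-Lia-Ivy-Max are not bridges since each lies on that cycle.
But removing Pia-Ben disconnects Pia from Ben; removing Omar-Ana disconnects Omar from Ana; removing Omar-Lia disconnects Omar from Lia; removing Cara-Kai disconnects Cara from Kai — these are bridges.
In total 5 edges are bridges.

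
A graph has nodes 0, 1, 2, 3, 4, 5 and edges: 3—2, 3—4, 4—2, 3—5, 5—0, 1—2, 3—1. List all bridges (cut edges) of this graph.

0-5, 3-5

The edges on the cycle 3-4-2-1-3 are not bridges since each lies on that cycle.
But removing 5—3 disconnects 5 from 3; removing 5—0 disconnects 5 from 0 — these are bridges.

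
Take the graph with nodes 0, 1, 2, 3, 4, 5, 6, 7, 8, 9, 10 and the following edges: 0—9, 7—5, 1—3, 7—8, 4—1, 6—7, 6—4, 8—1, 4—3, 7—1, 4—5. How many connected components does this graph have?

4

2 is isolated — a component by itself.
10 is isolated — a component by itself.
Starting from 0 we can reach 0, 9. That is one component of size 2.
Starting from 1 we can reach 1, 3, 4, 5, 6, 7, 8. That is one component of size 7.
Total: 4 components.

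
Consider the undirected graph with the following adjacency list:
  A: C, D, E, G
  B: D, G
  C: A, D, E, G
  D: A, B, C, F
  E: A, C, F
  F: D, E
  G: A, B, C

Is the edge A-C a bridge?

No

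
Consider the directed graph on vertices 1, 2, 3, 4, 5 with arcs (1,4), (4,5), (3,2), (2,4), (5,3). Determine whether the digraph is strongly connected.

No

There is no directed path from 4 to 1, so the graph is not strongly connected.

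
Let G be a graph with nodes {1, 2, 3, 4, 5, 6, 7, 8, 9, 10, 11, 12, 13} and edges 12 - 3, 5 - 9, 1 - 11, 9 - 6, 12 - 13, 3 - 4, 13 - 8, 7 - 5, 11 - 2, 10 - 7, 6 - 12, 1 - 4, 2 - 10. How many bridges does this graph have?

The edges on the cycle 1-11-2-10-7-5-9-6-12-3-4-1 are not bridges since each lies on that cycle.
But removing 12 - 13 disconnects 12 from 13; removing 13 - 8 disconnects 13 from 8 — these are bridges.
That makes 2 bridges.

2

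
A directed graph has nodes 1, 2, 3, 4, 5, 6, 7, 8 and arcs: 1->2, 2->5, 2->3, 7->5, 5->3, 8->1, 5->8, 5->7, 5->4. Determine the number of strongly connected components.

4

{1, 2, 5, 7, 8} are all mutually reachable — one SCC of size 5.
{4} is an SCC by itself.
{3} is an SCC by itself.
{6} is an SCC by itself.
That gives 4 strongly connected components.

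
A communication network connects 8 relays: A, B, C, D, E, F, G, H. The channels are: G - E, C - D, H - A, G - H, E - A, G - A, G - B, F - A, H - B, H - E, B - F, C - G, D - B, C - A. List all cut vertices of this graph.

none

Removing A, for instance, still leaves 1 component. No single vertex removal increases the component count — the graph has no articulation points.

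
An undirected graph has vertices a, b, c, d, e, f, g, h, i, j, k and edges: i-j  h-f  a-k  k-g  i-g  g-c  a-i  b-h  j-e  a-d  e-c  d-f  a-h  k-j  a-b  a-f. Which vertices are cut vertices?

Removing a increases the component count from 1 to 2, so a is a cut vertex.
By contrast removing j leaves 1 component; it is not a cut vertex. No other vertex is a cut vertex either.

a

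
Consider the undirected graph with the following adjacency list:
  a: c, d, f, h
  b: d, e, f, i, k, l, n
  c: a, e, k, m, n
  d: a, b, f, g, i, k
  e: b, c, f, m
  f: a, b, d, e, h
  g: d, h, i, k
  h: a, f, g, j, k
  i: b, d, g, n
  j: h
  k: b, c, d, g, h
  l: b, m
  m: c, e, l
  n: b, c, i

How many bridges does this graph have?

1

The edges on the cycle d-b-i-d are not bridges since each lies on that cycle.
But removing j-h disconnects j from h — this is a bridge.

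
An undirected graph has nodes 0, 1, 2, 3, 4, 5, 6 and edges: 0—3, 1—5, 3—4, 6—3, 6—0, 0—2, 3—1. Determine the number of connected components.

1

Starting from 0 we can reach 0, 1, 2, 3, 4, 5, 6. That is one component of size 7.
Total: 1 component.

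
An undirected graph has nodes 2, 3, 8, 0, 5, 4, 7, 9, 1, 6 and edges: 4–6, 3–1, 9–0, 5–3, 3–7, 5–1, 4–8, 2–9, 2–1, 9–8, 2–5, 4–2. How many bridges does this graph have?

The edges on the cycle 5-3-1-5 are not bridges since each lies on that cycle.
But removing 3–7 disconnects 3 from 7; removing 9–0 disconnects 9 from 0; removing 4–6 disconnects 4 from 6 — these are bridges.
That makes 3 bridges.

3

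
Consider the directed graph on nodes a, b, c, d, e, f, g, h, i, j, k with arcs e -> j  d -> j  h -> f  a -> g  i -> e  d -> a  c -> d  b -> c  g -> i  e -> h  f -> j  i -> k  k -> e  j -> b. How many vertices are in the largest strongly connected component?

{a, b, c, d, e, f, g, h, i, j, k} are all mutually reachable — one SCC of size 11.
The largest has 11 vertices.

11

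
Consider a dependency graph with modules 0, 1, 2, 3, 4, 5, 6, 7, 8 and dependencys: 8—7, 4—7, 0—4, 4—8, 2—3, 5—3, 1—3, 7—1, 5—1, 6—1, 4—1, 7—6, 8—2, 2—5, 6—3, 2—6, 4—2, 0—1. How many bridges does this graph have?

The edges on the cycle 4-8-7-4 are not bridges since each lies on that cycle.
Every edge lies on some cycle, so there are no bridges.

0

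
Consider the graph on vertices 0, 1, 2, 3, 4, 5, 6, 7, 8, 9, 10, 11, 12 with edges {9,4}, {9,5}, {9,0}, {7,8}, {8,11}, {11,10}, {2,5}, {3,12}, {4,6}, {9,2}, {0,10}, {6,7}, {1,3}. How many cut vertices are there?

Removing 3 increases the component count from 2 to 3, so 3 is a cut vertex.
Removing 9 increases the component count from 2 to 3, so 9 is a cut vertex.
By contrast removing 0 leaves 2 components; it is not a cut vertex. No other vertex is a cut vertex either.

2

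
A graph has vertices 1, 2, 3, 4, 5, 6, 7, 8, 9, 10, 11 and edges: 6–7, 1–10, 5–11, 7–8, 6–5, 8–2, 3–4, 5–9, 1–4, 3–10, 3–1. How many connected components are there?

2

Starting from 1 we can reach 1, 3, 4, 10. That is one component of size 4.
Starting from 2 we can reach 2, 5, 6, 7, 8, 9, 11. That is one component of size 7.
Total: 2 components.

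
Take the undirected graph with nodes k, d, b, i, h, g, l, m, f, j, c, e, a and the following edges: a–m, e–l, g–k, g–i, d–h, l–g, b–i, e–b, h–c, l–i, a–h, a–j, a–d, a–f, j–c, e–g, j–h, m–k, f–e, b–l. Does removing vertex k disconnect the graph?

Deleting k leaves 1 component (was 1) (its neighbors g, m remain connected to each other), so k is not a cut vertex.

No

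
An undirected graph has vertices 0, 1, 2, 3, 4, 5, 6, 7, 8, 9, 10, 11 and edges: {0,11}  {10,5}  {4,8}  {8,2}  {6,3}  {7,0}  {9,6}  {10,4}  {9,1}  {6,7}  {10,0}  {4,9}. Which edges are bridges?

The edges on the cycle 10-4-9-6-7-0-10 are not bridges since each lies on that cycle.
But removing 9–1 disconnects 9 from 1; removing 6–3 disconnects 6 from 3; removing 2–8 disconnects 2 from 8; removing 4–8 disconnects 4 from 8 — these are bridges.
In total 6 edges are bridges.

0-11, 1-9, 10-5, 2-8, 3-6, 4-8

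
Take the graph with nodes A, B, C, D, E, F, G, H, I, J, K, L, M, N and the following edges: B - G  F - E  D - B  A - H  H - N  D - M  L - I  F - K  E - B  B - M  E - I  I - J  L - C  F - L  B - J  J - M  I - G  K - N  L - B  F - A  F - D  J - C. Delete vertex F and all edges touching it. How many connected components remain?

With F gone, the remaining components are: {A, H, K, N}; {B, C, D, E, G, I, J, L, M}.
That is 2 components.

2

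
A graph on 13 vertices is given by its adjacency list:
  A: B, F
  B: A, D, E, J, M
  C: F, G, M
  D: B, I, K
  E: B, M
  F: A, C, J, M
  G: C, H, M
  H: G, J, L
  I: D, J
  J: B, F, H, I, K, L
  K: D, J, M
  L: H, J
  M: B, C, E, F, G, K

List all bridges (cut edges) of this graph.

none

The edges on the cycle B-J-F-A-B are not bridges since each lies on that cycle.
Every edge lies on some cycle, so there are no bridges.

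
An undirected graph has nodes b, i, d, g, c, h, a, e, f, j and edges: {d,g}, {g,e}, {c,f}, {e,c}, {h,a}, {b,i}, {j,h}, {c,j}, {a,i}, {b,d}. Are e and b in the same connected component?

Yes

From e we can reach a, b, c, d, e, f, g, h, i, j, which includes b.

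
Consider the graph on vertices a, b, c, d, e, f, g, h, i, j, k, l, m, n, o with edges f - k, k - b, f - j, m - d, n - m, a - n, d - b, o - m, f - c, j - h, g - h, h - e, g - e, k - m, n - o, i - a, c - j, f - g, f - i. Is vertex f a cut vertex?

Deleting f raises the number of components from 2 to 3, so f is a cut vertex.

Yes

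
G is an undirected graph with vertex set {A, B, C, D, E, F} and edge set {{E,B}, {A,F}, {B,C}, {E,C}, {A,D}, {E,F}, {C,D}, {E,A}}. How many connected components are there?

1

Starting from A we can reach A, B, C, D, E, F. That is one component of size 6.
Total: 1 component.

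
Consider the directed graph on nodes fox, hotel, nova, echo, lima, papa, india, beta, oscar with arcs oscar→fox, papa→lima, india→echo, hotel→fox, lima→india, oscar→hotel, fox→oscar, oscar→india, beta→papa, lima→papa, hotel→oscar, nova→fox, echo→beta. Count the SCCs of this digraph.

3

{beta, echo, lima, papa, india} are all mutually reachable — one SCC of size 5.
{fox, hotel, oscar} are all mutually reachable — one SCC of size 3.
{nova} is an SCC by itself.
That gives 3 strongly connected components.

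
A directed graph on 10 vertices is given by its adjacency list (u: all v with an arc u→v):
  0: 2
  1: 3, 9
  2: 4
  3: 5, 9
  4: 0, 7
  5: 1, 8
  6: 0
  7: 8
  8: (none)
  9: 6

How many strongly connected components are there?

{1, 3, 5} are all mutually reachable — one SCC of size 3.
{0, 2, 4} are all mutually reachable — one SCC of size 3.
{9} is an SCC by itself.
{8} is an SCC by itself.
{6} is an SCC by itself.
(and 1 more singleton SCC)
That gives 6 strongly connected components.

6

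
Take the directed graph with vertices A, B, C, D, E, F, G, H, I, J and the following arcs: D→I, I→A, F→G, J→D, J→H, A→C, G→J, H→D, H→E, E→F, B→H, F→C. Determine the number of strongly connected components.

{E, F, G, H, J} are all mutually reachable — one SCC of size 5.
{I} is an SCC by itself.
{D} is an SCC by itself.
{C} is an SCC by itself.
{A} is an SCC by itself.
(and 1 more singleton SCC)
That gives 6 strongly connected components.

6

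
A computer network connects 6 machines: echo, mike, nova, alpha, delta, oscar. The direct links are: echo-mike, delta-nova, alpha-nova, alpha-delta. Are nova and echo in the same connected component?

The component containing nova is {nova, alpha, delta}, and echo is not in it.

No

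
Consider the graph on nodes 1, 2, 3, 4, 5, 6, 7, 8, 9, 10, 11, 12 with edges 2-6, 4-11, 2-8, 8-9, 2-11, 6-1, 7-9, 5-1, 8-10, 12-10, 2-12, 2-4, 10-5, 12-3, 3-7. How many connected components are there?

Starting from 1 we can reach 1, 2, 3, 4, 5, 6, 7, 8, 9, 10, 11, 12. That is one component of size 12.
Total: 1 component.

1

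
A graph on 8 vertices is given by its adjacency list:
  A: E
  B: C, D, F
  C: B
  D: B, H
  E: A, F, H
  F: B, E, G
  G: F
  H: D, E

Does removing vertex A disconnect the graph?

No

Deleting A leaves 1 component (was 1), so A is not a cut vertex.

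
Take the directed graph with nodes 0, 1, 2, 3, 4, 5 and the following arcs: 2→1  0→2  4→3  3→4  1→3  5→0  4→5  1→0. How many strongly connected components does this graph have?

{0, 1, 2, 3, 4, 5} are all mutually reachable — one SCC of size 6.
That gives 1 strongly connected component.

1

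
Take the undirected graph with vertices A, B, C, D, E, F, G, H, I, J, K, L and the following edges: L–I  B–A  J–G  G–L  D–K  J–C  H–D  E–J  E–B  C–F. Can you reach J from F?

Yes

From F we can reach A, B, C, E, F, G, I, J, L, which includes J.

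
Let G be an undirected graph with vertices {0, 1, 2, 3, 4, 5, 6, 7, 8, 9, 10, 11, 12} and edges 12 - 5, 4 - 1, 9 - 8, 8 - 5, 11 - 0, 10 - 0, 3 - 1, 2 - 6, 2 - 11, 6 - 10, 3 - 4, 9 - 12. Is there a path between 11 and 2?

Yes

From 11 we can reach 0, 2, 6, 10, 11, which includes 2.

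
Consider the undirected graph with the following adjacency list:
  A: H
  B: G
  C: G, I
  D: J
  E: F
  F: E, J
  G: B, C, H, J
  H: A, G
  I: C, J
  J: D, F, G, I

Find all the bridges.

The edges on the cycle G-J-I-C-G are not bridges since each lies on that cycle.
But removing D-J disconnects D from J; removing H-A disconnects H from A; removing F-E disconnects F from E; removing F-J disconnects F from J — these are bridges.
In total 6 edges are bridges.

A-H, B-G, D-J, E-F, F-J, G-H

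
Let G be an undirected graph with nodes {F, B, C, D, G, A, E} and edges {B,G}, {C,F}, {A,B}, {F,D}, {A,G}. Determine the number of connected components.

E is isolated — a component by itself.
Starting from C we can reach C, D, F. That is one component of size 3.
Starting from A we can reach A, B, G. That is one component of size 3.
Total: 3 components.

3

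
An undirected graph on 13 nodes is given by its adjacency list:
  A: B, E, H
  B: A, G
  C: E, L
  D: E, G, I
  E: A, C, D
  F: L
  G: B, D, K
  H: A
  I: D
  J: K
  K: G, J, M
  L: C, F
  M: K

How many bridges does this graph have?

The edges on the cycle E-D-G-B-A-E are not bridges since each lies on that cycle.
But removing L-F disconnects L from F; removing G-K disconnects G from K; removing J-K disconnects J from K; removing E-C disconnects E from C — these are bridges.
In total 8 edges are bridges.

8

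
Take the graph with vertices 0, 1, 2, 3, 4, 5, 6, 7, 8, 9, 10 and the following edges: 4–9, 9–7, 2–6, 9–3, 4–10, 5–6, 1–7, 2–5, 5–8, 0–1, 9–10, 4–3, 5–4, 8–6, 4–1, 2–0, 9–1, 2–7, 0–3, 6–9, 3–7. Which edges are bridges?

none

The edges on the cycle 5-4-10-9-6-8-5 are not bridges since each lies on that cycle.
Every edge lies on some cycle, so there are no bridges.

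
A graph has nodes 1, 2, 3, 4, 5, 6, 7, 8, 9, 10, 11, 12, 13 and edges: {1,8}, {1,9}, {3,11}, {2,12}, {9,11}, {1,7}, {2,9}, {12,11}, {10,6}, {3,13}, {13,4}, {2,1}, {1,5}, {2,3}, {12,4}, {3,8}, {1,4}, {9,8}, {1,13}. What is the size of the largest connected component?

11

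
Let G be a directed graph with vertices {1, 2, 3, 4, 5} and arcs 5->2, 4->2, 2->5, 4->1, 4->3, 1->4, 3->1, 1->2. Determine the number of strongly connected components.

{1, 3, 4} are all mutually reachable — one SCC of size 3.
{2, 5} are all mutually reachable — one SCC of size 2.
That gives 2 strongly connected components.

2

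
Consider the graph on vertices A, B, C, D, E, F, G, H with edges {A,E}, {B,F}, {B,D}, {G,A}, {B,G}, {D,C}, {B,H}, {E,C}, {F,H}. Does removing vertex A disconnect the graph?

Deleting A leaves 1 component (was 1) (its neighbors E, G remain connected to each other), so A is not a cut vertex.

No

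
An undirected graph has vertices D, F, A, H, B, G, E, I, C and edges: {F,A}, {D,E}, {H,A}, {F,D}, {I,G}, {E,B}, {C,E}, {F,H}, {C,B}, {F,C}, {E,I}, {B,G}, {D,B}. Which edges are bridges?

none

The edges on the cycle F-H-A-F are not bridges since each lies on that cycle.
Every edge lies on some cycle, so there are no bridges.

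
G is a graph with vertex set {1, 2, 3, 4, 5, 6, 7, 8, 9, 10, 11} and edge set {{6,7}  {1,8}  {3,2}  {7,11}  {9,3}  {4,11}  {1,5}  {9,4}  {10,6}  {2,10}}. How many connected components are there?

2

Starting from 1 we can reach 1, 5, 8. That is one component of size 3.
Starting from 2 we can reach 2, 3, 4, 6, 7, 9, 10, 11. That is one component of size 8.
Total: 2 components.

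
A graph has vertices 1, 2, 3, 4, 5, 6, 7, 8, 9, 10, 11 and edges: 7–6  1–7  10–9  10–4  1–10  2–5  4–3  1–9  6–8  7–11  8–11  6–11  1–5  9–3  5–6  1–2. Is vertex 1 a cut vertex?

Yes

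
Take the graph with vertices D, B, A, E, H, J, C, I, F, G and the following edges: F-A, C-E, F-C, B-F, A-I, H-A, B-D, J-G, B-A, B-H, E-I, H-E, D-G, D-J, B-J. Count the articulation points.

1

Removing B increases the component count from 1 to 2, so B is a cut vertex.
By contrast removing A leaves 1 component; it is not a cut vertex. No other vertex is a cut vertex either.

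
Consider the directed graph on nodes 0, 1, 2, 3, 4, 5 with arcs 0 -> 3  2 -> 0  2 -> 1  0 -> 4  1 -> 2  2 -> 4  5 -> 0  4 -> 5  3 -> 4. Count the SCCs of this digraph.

{0, 3, 4, 5} are all mutually reachable — one SCC of size 4.
{1, 2} are all mutually reachable — one SCC of size 2.
That gives 2 strongly connected components.

2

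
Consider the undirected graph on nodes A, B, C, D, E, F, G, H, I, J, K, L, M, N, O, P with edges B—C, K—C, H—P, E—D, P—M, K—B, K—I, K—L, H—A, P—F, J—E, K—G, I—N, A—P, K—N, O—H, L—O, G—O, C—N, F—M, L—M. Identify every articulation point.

E, K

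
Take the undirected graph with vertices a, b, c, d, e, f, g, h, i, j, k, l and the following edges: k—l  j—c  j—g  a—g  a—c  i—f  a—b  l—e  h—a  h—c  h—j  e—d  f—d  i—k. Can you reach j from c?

Yes

From c we can reach a, b, c, g, h, j, which includes j.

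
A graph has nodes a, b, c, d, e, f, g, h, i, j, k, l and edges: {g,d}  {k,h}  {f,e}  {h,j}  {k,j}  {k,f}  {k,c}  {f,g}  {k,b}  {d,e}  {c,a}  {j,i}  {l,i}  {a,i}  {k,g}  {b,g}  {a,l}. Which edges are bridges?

none

The edges on the cycle a-l-i-a are not bridges since each lies on that cycle.
Every edge lies on some cycle, so there are no bridges.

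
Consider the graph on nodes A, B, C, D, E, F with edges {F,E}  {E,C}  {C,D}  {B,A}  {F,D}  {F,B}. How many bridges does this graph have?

2

The edges on the cycle F-E-C-D-F are not bridges since each lies on that cycle.
But removing B–A disconnects B from A; removing F–B disconnects F from B — these are bridges.
That makes 2 bridges.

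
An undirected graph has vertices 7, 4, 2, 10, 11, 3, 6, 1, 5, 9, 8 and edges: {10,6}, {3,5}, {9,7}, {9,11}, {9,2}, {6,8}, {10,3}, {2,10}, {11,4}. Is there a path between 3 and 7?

From 3 we can reach 2, 3, 4, 5, 6, 7, 8, 9, 10, 11, which includes 7.

Yes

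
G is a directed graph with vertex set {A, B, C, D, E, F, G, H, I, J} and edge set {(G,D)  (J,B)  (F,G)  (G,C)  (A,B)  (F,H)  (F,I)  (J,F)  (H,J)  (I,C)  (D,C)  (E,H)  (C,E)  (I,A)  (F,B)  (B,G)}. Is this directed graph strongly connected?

From H we can reach every vertex (A, B, C, D, E, F, G, H, I, J), and every vertex can reach H (A, B, C, D, E, F, G, H, I, J). So the whole graph is one strongly connected component.

Yes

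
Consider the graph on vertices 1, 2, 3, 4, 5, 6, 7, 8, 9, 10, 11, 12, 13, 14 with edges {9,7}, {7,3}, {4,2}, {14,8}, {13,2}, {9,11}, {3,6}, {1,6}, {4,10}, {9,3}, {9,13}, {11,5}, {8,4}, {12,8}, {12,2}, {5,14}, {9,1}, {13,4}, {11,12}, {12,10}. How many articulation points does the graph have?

1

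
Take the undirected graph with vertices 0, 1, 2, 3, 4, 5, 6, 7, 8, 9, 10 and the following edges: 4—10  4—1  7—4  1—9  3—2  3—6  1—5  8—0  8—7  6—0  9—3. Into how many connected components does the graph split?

1

Starting from 0 we can reach 0, 1, 2, 3, 4, 5, 6, 7, 8, 9, 10. That is one component of size 11.
Total: 1 component.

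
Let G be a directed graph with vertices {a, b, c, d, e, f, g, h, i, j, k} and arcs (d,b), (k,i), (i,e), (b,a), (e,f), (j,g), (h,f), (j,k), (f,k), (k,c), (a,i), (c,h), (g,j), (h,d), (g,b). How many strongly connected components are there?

2

{a, b, c, d, e, f, h, i, k} are all mutually reachable — one SCC of size 9.
{g, j} are all mutually reachable — one SCC of size 2.
That gives 2 strongly connected components.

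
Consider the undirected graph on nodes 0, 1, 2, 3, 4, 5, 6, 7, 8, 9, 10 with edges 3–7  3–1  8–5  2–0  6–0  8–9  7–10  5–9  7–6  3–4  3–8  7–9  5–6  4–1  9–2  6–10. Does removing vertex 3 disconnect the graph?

Yes

Deleting 3 raises the number of components from 1 to 2, so 3 is a cut vertex.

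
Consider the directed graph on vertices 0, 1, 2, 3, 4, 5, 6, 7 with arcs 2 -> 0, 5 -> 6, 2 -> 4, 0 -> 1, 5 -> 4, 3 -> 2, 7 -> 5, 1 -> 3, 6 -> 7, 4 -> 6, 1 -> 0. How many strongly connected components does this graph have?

2

{4, 5, 6, 7} are all mutually reachable — one SCC of size 4.
{0, 1, 2, 3} are all mutually reachable — one SCC of size 4.
That gives 2 strongly connected components.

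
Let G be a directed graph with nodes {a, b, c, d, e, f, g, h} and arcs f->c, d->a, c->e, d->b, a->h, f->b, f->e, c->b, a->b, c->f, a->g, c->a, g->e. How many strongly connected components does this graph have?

7

{c, f} are all mutually reachable — one SCC of size 2.
{e} is an SCC by itself.
{g} is an SCC by itself.
{a} is an SCC by itself.
{h} is an SCC by itself.
(and 2 more singleton SCCs)
That gives 7 strongly connected components.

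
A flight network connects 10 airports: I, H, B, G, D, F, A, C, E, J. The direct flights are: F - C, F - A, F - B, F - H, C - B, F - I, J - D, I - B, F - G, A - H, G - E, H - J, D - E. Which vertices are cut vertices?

F

Removing F increases the component count from 1 to 2, so F is a cut vertex.
By contrast removing J leaves 1 component; it is not a cut vertex. No other vertex is a cut vertex either.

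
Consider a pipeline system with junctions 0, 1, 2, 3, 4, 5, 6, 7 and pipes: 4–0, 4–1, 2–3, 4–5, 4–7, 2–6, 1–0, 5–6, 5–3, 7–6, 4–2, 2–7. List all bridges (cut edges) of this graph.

The edges on the cycle 4-1-0-4 are not bridges since each lies on that cycle.
Every edge lies on some cycle, so there are no bridges.

none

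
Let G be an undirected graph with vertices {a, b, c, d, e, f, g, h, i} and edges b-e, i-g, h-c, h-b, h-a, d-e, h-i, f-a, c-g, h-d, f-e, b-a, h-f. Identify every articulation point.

Removing h increases the component count from 1 to 2, so h is a cut vertex.
By contrast removing i leaves 1 component; it is not a cut vertex. No other vertex is a cut vertex either.

h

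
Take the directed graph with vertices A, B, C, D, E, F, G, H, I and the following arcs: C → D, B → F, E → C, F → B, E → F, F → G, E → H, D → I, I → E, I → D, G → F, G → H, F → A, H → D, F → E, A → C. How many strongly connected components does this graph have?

1

{A, B, C, D, E, F, G, H, I} are all mutually reachable — one SCC of size 9.
That gives 1 strongly connected component.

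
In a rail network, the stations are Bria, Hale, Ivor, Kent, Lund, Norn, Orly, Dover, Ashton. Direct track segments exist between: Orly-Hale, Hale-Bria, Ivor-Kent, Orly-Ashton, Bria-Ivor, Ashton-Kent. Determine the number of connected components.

4

Dover is isolated — a component by itself.
Norn is isolated — a component by itself.
Lund is isolated — a component by itself.
Starting from Bria we can reach Bria, Hale, Ivor, Kent, Orly, Ashton. That is one component of size 6.
Total: 4 components.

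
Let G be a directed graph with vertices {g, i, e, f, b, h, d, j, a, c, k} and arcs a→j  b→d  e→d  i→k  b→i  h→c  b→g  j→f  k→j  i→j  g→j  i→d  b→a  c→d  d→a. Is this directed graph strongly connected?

No

There is no directed path from f to d, so the graph is not strongly connected.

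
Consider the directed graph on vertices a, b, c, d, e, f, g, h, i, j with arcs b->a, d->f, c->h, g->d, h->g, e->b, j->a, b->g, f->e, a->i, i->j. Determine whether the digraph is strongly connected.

No

There is no directed path from f to h, so the graph is not strongly connected.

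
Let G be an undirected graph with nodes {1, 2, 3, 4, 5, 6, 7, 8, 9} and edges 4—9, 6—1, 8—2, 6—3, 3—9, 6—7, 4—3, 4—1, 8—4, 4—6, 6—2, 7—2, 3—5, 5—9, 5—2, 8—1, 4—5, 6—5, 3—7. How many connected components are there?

1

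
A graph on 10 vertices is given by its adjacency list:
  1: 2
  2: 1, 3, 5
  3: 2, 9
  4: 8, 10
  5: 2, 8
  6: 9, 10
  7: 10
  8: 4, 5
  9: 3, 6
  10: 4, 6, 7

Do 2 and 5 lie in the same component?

From 2 we can reach 1, 2, 3, 4, 5, 6, 7, 8, 9, 10, which includes 5.

Yes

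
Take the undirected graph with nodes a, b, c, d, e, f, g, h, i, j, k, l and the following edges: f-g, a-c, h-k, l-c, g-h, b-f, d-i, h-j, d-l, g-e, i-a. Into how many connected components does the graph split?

2

Starting from a we can reach a, c, d, i, l. That is one component of size 5.
Starting from b we can reach b, e, f, g, h, j, k. That is one component of size 7.
Total: 2 components.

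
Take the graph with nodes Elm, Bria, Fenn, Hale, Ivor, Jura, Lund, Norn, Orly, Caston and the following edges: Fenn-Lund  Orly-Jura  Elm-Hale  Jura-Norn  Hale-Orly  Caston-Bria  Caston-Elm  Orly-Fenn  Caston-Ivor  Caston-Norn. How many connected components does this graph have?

Starting from Elm we can reach Elm, Bria, Fenn, Hale, Ivor, Jura, Lund, Norn, Orly, Caston. That is one component of size 10.
Total: 1 component.

1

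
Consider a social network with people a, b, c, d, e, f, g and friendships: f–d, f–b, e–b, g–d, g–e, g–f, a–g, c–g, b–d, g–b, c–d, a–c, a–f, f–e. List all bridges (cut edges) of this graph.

The edges on the cycle f-b-d-f are not bridges since each lies on that cycle.
Every edge lies on some cycle, so there are no bridges.

none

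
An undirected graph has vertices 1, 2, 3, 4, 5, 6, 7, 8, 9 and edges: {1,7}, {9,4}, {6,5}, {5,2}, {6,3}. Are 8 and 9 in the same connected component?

The component containing 8 is {8}, and 9 is not in it.

No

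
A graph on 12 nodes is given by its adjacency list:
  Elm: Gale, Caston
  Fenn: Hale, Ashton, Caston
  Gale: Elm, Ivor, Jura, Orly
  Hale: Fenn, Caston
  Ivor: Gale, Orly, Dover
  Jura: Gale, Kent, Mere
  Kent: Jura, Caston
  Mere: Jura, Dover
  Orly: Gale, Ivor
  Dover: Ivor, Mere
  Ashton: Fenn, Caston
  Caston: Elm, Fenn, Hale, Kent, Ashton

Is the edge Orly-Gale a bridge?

No

After removing Orly-Gale, the path Orly-Ivor-Gale still connects them, so the edge is not a bridge.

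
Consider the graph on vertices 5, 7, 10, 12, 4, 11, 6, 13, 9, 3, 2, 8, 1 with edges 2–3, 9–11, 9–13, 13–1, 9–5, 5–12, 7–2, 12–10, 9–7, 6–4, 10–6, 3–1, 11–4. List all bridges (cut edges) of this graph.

The edges on the cycle 9-5-12-10-6-4-11-9 are not bridges since each lies on that cycle.
Every edge lies on some cycle, so there are no bridges.

none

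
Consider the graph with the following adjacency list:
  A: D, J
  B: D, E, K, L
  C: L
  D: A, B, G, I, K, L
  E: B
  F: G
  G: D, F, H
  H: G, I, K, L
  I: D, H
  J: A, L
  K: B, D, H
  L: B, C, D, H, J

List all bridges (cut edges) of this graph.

B-E, C-L, F-G

The edges on the cycle L-H-K-D-L are not bridges since each lies on that cycle.
But removing F-G disconnects F from G; removing B-E disconnects B from E; removing L-C disconnects L from C — these are bridges.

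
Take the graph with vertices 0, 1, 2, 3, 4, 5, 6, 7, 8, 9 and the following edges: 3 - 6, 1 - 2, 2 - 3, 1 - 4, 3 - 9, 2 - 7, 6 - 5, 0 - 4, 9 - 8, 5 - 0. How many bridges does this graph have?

3

The edges on the cycle 1-2-3-6-5-0-4-1 are not bridges since each lies on that cycle.
But removing 9 - 8 disconnects 9 from 8; removing 9 - 3 disconnects 9 from 3; removing 2 - 7 disconnects 2 from 7 — these are bridges.
That makes 3 bridges.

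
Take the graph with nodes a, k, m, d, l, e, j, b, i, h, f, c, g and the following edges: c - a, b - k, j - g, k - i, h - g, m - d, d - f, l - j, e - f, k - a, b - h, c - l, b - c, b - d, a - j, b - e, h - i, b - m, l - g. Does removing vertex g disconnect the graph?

No

Deleting g leaves 1 component (was 1) (its neighbors h, j, l remain connected to each other), so g is not a cut vertex.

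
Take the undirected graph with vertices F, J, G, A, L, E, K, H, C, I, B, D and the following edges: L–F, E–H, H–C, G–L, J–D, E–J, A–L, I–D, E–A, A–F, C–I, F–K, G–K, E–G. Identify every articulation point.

E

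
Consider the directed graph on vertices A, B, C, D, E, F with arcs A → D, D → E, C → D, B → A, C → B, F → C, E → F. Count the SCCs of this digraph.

1

{A, B, C, D, E, F} are all mutually reachable — one SCC of size 6.
That gives 1 strongly connected component.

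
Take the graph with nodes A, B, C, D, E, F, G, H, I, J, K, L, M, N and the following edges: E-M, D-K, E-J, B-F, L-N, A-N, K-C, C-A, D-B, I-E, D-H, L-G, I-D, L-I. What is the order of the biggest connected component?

Starting from A we can reach A, B, C, D, E, F, G, H, I, J, K, L, M, N. That is one component of size 14.
The largest has 14 vertices.

14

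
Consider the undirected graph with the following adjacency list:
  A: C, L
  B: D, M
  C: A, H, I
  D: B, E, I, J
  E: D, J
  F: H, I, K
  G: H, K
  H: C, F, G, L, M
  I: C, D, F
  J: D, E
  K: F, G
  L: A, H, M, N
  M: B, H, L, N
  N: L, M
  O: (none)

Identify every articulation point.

Removing D increases the component count from 2 to 3, so D is a cut vertex.
By contrast removing K leaves 2 components; it is not a cut vertex. No other vertex is a cut vertex either.

D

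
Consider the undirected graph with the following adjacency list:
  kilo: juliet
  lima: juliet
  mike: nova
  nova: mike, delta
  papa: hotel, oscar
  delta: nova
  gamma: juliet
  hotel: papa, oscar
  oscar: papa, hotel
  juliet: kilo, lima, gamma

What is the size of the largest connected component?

4

Starting from papa we can reach papa, hotel, oscar. That is one component of size 3.
Starting from mike we can reach mike, nova, delta. That is one component of size 3.
Starting from kilo we can reach kilo, lima, gamma, juliet. That is one component of size 4.
The largest has 4 vertices.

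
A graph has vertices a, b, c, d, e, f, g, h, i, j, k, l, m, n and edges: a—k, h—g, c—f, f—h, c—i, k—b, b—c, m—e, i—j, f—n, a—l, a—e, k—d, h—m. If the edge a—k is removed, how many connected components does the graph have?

1

a and k are still connected via a-e-m-h-f-c-b-k, so the component count stays at 1.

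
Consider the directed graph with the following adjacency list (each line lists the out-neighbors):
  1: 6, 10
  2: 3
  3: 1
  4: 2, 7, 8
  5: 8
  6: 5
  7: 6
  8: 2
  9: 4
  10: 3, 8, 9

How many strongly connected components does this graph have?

1

{1, 2, 3, 4, 5, 6, 7, 8, 9, 10} are all mutually reachable — one SCC of size 10.
That gives 1 strongly connected component.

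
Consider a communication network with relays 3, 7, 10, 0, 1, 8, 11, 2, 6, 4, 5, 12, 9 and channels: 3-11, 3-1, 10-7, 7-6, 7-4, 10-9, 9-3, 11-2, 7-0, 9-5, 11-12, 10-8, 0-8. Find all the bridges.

1-3, 10-9, 11-12, 11-2, 11-3, 3-9, 4-7, 5-9, 6-7

The edges on the cycle 10-7-0-8-10 are not bridges since each lies on that cycle.
But removing 12-11 disconnects 12 from 11; removing 10-9 disconnects 10 from 9; removing 9-3 disconnects 9 from 3; removing 5-9 disconnects 5 from 9 — these are bridges.
In total 9 edges are bridges.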